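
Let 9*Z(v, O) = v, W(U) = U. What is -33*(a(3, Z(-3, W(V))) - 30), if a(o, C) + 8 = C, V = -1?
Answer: 1265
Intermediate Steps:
Z(v, O) = v/9
a(o, C) = -8 + C
-33*(a(3, Z(-3, W(V))) - 30) = -33*((-8 + (⅑)*(-3)) - 30) = -33*((-8 - ⅓) - 30) = -33*(-25/3 - 30) = -33*(-115/3) = 1265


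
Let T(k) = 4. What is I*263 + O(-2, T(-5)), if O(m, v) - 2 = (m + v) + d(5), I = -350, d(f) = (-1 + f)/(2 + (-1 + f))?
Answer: -276136/3 ≈ -92045.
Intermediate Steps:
d(f) = (-1 + f)/(1 + f)
O(m, v) = 8/3 + m + v (O(m, v) = 2 + ((m + v) + (-1 + 5)/(1 + 5)) = 2 + ((m + v) + 4/6) = 2 + ((m + v) + (1/6)*4) = 2 + ((m + v) + 2/3) = 2 + (2/3 + m + v) = 8/3 + m + v)
I*263 + O(-2, T(-5)) = -350*263 + (8/3 - 2 + 4) = -92050 + 14/3 = -276136/3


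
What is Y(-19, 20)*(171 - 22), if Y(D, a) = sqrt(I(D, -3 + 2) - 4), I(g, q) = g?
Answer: 149*I*sqrt(23) ≈ 714.58*I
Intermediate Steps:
Y(D, a) = sqrt(-4 + D) (Y(D, a) = sqrt(D - 4) = sqrt(-4 + D))
Y(-19, 20)*(171 - 22) = sqrt(-4 - 19)*(171 - 22) = sqrt(-23)*149 = (I*sqrt(23))*149 = 149*I*sqrt(23)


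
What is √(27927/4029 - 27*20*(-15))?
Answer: √14622058887/1343 ≈ 90.038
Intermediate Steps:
√(27927/4029 - 27*20*(-15)) = √(27927*(1/4029) - 540*(-15)) = √(9309/1343 + 8100) = √(10887609/1343) = √14622058887/1343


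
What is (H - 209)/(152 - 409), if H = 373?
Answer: -164/257 ≈ -0.63813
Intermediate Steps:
(H - 209)/(152 - 409) = (373 - 209)/(152 - 409) = 164/(-257) = 164*(-1/257) = -164/257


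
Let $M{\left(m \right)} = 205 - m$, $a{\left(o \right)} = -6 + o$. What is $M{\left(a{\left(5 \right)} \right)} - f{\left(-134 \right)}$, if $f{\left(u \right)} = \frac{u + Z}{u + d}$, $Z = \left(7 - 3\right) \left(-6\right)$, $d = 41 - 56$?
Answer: $\frac{30536}{149} \approx 204.94$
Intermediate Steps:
$d = -15$ ($d = 41 - 56 = -15$)
$Z = -24$ ($Z = 4 \left(-6\right) = -24$)
$f{\left(u \right)} = \frac{-24 + u}{-15 + u}$ ($f{\left(u \right)} = \frac{u - 24}{u - 15} = \frac{-24 + u}{-15 + u}$)
$M{\left(a{\left(5 \right)} \right)} - f{\left(-134 \right)} = \left(205 - \left(-6 + 5\right)\right) - \frac{-24 - 134}{-15 - 134} = \left(205 - -1\right) - \frac{1}{-149} \left(-158\right) = \left(205 + 1\right) - \left(- \frac{1}{149}\right) \left(-158\right) = 206 - \frac{158}{149} = \frac{30536}{149}$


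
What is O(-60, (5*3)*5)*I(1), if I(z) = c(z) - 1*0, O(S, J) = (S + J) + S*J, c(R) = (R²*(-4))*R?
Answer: 17940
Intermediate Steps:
c(R) = -4*R³ (c(R) = (-4*R²)*R = -4*R³)
O(S, J) = J + S + J*S (O(S, J) = (J + S) + J*S = J + S + J*S)
I(z) = -4*z³ (I(z) = -4*z³ - 1*0 = -4*z³ + 0 = -4*z³)
O(-60, (5*3)*5)*I(1) = ((5*3)*5 - 60 + ((5*3)*5)*(-60))*(-4*1³) = (15*5 - 60 + (15*5)*(-60))*(-4*1) = (75 - 60 + 75*(-60))*(-4) = (75 - 60 - 4500)*(-4) = -4485*(-4) = 17940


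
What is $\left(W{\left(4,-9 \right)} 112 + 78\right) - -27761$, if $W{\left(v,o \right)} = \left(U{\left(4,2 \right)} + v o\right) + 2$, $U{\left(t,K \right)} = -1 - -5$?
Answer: $24479$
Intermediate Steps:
$U{\left(t,K \right)} = 4$ ($U{\left(t,K \right)} = -1 + 5 = 4$)
$W{\left(v,o \right)} = 6 + o v$ ($W{\left(v,o \right)} = \left(4 + v o\right) + 2 = \left(4 + o v\right) + 2 = 6 + o v$)
$\left(W{\left(4,-9 \right)} 112 + 78\right) - -27761 = \left(\left(6 - 36\right) 112 + 78\right) - -27761 = \left(\left(6 - 36\right) 112 + 78\right) + 27761 = \left(\left(-30\right) 112 + 78\right) + 27761 = \left(-3360 + 78\right) + 27761 = -3282 + 27761 = 24479$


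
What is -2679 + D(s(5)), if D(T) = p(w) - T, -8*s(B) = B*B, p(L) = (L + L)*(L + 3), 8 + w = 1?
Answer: -20959/8 ≈ -2619.9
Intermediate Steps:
w = -7 (w = -8 + 1 = -7)
p(L) = 2*L*(3 + L) (p(L) = (2*L)*(3 + L) = 2*L*(3 + L))
s(B) = -B²/8 (s(B) = -B*B/8 = -B²/8)
D(T) = 56 - T (D(T) = 2*(-7)*(3 - 7) - T = 2*(-7)*(-4) - T = 56 - T)
-2679 + D(s(5)) = -2679 + (56 - (-1)*5²/8) = -2679 + (56 - (-1)*25/8) = -2679 + (56 - 1*(-25/8)) = -2679 + (56 + 25/8) = -2679 + 473/8 = -20959/8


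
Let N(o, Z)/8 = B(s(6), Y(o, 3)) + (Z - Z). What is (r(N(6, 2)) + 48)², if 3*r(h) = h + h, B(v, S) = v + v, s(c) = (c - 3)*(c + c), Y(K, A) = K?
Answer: 186624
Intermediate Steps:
s(c) = 2*c*(-3 + c) (s(c) = (-3 + c)*(2*c) = 2*c*(-3 + c))
B(v, S) = 2*v
N(o, Z) = 576 (N(o, Z) = 8*(2*(2*6*(-3 + 6)) + (Z - Z)) = 8*(2*(2*6*3) + 0) = 8*(2*36 + 0) = 8*(72 + 0) = 8*72 = 576)
r(h) = 2*h/3 (r(h) = (h + h)/3 = (2*h)/3 = 2*h/3)
(r(N(6, 2)) + 48)² = ((⅔)*576 + 48)² = (384 + 48)² = 432² = 186624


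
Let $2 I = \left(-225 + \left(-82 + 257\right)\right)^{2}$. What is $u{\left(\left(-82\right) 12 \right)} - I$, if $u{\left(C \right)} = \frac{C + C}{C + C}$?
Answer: $-1249$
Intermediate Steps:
$I = 1250$ ($I = \frac{\left(-225 + \left(-82 + 257\right)\right)^{2}}{2} = \frac{\left(-225 + 175\right)^{2}}{2} = \frac{\left(-50\right)^{2}}{2} = \frac{1}{2} \cdot 2500 = 1250$)
$u{\left(C \right)} = 1$ ($u{\left(C \right)} = \frac{2 C}{2 C} = 2 C \frac{1}{2 C} = 1$)
$u{\left(\left(-82\right) 12 \right)} - I = 1 - 1250 = -1249$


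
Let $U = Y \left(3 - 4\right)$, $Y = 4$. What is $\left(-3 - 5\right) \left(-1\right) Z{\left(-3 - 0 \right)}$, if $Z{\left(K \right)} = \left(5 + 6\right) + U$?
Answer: $56$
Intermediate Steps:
$U = -4$ ($U = 4 \left(3 - 4\right) = 4 \left(-1\right) = -4$)
$Z{\left(K \right)} = 7$ ($Z{\left(K \right)} = \left(5 + 6\right) - 4 = 11 - 4 = 7$)
$\left(-3 - 5\right) \left(-1\right) Z{\left(-3 - 0 \right)} = \left(-3 - 5\right) \left(-1\right) 7 = \left(-8\right) \left(-1\right) 7 = 8 \cdot 7 = 56$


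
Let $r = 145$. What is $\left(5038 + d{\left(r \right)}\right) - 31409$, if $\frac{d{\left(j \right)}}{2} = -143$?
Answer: $-26657$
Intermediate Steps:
$d{\left(j \right)} = -286$ ($d{\left(j \right)} = 2 \left(-143\right) = -286$)
$\left(5038 + d{\left(r \right)}\right) - 31409 = \left(5038 - 286\right) - 31409 = 4752 - 31409 = -26657$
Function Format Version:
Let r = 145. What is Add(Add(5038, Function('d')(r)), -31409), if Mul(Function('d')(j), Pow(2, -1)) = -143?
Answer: -26657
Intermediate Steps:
Function('d')(j) = -286 (Function('d')(j) = Mul(2, -143) = -286)
Add(Add(5038, Function('d')(r)), -31409) = Add(Add(5038, -286), -31409) = Add(4752, -31409) = -26657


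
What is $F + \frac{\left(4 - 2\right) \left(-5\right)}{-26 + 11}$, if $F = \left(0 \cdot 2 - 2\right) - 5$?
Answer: $- \frac{19}{3} \approx -6.3333$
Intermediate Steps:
$F = -7$ ($F = \left(0 - 2\right) - 5 = -2 - 5 = -7$)
$F + \frac{\left(4 - 2\right) \left(-5\right)}{-26 + 11} = -7 + \frac{\left(4 - 2\right) \left(-5\right)}{-26 + 11} = -7 + \frac{2 \left(-5\right)}{-15} = -7 - - \frac{2}{3} = -7 + \frac{2}{3} = - \frac{19}{3}$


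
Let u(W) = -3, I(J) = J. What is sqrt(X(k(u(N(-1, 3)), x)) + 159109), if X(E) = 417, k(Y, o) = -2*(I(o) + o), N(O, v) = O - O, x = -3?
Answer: 31*sqrt(166) ≈ 399.41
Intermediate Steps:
N(O, v) = 0
k(Y, o) = -4*o (k(Y, o) = -2*(o + o) = -4*o)
sqrt(X(k(u(N(-1, 3)), x)) + 159109) = sqrt(417 + 159109) = sqrt(159526) = 31*sqrt(166)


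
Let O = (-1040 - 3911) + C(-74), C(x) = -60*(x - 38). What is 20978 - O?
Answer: 19209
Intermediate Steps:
C(x) = 2280 - 60*x (C(x) = -60*(-38 + x) = 2280 - 60*x)
O = 1769 (O = (-1040 - 3911) + (2280 - 60*(-74)) = -4951 + (2280 + 4440) = -4951 + 6720 = 1769)
20978 - O = 20978 - 1*1769 = 20978 - 1769 = 19209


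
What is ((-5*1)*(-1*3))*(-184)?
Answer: -2760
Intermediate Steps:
((-5*1)*(-1*3))*(-184) = -5*(-3)*(-184) = 15*(-184) = -2760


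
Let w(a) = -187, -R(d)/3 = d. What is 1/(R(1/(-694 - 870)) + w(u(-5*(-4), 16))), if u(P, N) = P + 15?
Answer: -1564/292465 ≈ -0.0053476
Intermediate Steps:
u(P, N) = 15 + P
R(d) = -3*d
1/(R(1/(-694 - 870)) + w(u(-5*(-4), 16))) = 1/(-3/(-694 - 870) - 187) = 1/(-3/(-1564) - 187) = 1/(-3*(-1/1564) - 187) = 1/(3/1564 - 187) = 1/(-292465/1564) = -1564/292465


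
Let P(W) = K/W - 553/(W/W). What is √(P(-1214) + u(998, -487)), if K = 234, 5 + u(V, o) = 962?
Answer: √148782377/607 ≈ 20.095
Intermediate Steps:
u(V, o) = 957 (u(V, o) = -5 + 962 = 957)
P(W) = -553 + 234/W (P(W) = 234/W - 553/(W/W) = 234/W - 553/1 = 234/W - 553*1 = 234/W - 553 = -553 + 234/W)
√(P(-1214) + u(998, -487)) = √((-553 + 234/(-1214)) + 957) = √((-553 + 234*(-1/1214)) + 957) = √((-553 - 117/607) + 957) = √(-335788/607 + 957) = √(245111/607) = √148782377/607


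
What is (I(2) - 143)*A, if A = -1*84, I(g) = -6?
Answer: 12516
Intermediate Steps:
A = -84
(I(2) - 143)*A = (-6 - 143)*(-84) = -149*(-84) = 12516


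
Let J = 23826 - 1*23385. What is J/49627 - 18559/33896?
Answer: -906079357/1682156792 ≈ -0.53864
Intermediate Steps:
J = 441 (J = 23826 - 23385 = 441)
J/49627 - 18559/33896 = 441/49627 - 18559/33896 = -906079357/1682156792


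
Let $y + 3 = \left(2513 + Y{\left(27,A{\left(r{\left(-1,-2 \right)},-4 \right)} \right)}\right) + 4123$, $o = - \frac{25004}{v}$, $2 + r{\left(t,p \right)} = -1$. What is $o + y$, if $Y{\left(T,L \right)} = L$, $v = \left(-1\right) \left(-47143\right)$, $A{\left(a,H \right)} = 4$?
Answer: $\frac{312863087}{47143} \approx 6636.5$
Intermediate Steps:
$r{\left(t,p \right)} = -3$ ($r{\left(t,p \right)} = -2 - 1 = -3$)
$v = 47143$
$o = - \frac{25004}{47143} \approx -0.53039$
$y = 6637$ ($y = -3 + \left(\left(2513 + 4\right) + 4123\right) = -3 + \left(2517 + 4123\right) = -3 + 6640 = 6637$)
$o + y = - \frac{25004}{47143} + 6637 = \frac{312863087}{47143}$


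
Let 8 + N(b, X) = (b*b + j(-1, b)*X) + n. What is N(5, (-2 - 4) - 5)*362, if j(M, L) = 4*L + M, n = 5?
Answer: -67694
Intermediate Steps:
j(M, L) = M + 4*L
N(b, X) = -3 + b² + X*(-1 + 4*b) (N(b, X) = -8 + ((b*b + (-1 + 4*b)*X) + 5) = -8 + ((b² + X*(-1 + 4*b)) + 5) = -8 + (5 + b² + X*(-1 + 4*b)) = -3 + b² + X*(-1 + 4*b))
N(5, (-2 - 4) - 5)*362 = (-3 + 5² + ((-2 - 4) - 5)*(-1 + 4*5))*362 = (-3 + 25 + (-6 - 5)*(-1 + 20))*362 = (-3 + 25 - 11*19)*362 = (-3 + 25 - 209)*362 = -187*362 = -67694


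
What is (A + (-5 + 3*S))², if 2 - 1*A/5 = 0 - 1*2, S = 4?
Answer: 729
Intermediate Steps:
A = 20 (A = 10 - 5*(0 - 1*2) = 10 - 5*(0 - 2) = 10 - 5*(-2) = 10 + 10 = 20)
(A + (-5 + 3*S))² = (20 + (-5 + 3*4))² = (20 + (-5 + 12))² = (20 + 7)² = 27² = 729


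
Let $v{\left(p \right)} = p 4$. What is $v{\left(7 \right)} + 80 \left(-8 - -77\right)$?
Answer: $5548$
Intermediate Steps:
$v{\left(p \right)} = 4 p$
$v{\left(7 \right)} + 80 \left(-8 - -77\right) = 4 \cdot 7 + 80 \left(-8 - -77\right) = 28 + 80 \left(-8 + 77\right) = 28 + 80 \cdot 69 = 28 + 5520 = 5548$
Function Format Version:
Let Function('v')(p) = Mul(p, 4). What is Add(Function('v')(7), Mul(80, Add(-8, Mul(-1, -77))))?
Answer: 5548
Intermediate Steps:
Function('v')(p) = Mul(4, p)
Add(Function('v')(7), Mul(80, Add(-8, Mul(-1, -77)))) = Add(Mul(4, 7), Mul(80, Add(-8, Mul(-1, -77)))) = Add(28, Mul(80, Add(-8, 77))) = Add(28, Mul(80, 69)) = Add(28, 5520) = 5548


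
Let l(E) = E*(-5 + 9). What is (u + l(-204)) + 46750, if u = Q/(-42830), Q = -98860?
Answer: 196745208/4283 ≈ 45936.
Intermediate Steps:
l(E) = 4*E (l(E) = E*4 = 4*E)
u = 9886/4283 (u = -98860/(-42830) = -98860*(-1/42830) = 9886/4283 ≈ 2.3082)
(u + l(-204)) + 46750 = (9886/4283 + 4*(-204)) + 46750 = (9886/4283 - 816) + 46750 = -3485042/4283 + 46750 = 196745208/4283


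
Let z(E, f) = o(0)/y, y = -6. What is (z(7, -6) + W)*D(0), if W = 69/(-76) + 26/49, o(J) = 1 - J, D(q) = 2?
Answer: -6077/5586 ≈ -1.0879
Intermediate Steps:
z(E, f) = -⅙ (z(E, f) = (1 - 1*0)/(-6) = (1 + 0)*(-⅙) = 1*(-⅙) = -⅙)
W = -1405/3724 (W = 69*(-1/76) + 26*(1/49) = -69/76 + 26/49 = -1405/3724 ≈ -0.37728)
(z(7, -6) + W)*D(0) = (-⅙ - 1405/3724)*2 = -6077/11172*2 = -6077/5586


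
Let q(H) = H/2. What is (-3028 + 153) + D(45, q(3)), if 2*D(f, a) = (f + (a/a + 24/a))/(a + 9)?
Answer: -60313/21 ≈ -2872.0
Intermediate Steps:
q(H) = H/2 (q(H) = H*(½) = H/2)
D(f, a) = (1 + f + 24/a)/(2*(9 + a)) (D(f, a) = ((f + (a/a + 24/a))/(a + 9))/2 = ((f + (1 + 24/a))/(9 + a))/2 = ((1 + f + 24/a)/(9 + a))/2 = (1 + f + 24/a)/(2*(9 + a)))
(-3028 + 153) + D(45, q(3)) = (-3028 + 153) + (24 + (½)*3 + ((½)*3)*45)/(2*(((½)*3))*(9 + (½)*3)) = -2875 + (24 + 3/2 + (3/2)*45)/(2*(3/2)*(9 + 3/2)) = -2875 + (½)*(⅔)*(24 + 3/2 + 135/2)/(21/2) = -2875 + (½)*(⅔)*(2/21)*93 = -2875 + 62/21 = -60313/21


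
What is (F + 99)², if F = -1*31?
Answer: 4624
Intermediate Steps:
F = -31
(F + 99)² = (-31 + 99)² = 68² = 4624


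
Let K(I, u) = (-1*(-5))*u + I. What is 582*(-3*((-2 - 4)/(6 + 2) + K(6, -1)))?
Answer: -873/2 ≈ -436.50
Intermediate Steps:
K(I, u) = I + 5*u (K(I, u) = 5*u + I = I + 5*u)
582*(-3*((-2 - 4)/(6 + 2) + K(6, -1))) = 582*(-3*((-2 - 4)/(6 + 2) + (6 + 5*(-1)))) = 582*(-3*(-6/8 + (6 - 5))) = 582*(-3*(-6*1/8 + 1)) = 582*(-3*(-3/4 + 1)) = 582*(-3*1/4) = 582*(-3/4) = -873/2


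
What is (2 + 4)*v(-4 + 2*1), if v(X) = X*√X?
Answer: -12*I*√2 ≈ -16.971*I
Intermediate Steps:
v(X) = X^(3/2)
(2 + 4)*v(-4 + 2*1) = (2 + 4)*(-4 + 2*1)^(3/2) = 6*(-4 + 2)^(3/2) = 6*(-2)^(3/2) = 6*(-2*I*√2) = -12*I*√2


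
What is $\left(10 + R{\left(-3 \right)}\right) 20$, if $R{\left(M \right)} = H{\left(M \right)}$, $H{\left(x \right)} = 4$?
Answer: $280$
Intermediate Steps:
$R{\left(M \right)} = 4$
$\left(10 + R{\left(-3 \right)}\right) 20 = \left(10 + 4\right) 20 = 14 \cdot 20 = 280$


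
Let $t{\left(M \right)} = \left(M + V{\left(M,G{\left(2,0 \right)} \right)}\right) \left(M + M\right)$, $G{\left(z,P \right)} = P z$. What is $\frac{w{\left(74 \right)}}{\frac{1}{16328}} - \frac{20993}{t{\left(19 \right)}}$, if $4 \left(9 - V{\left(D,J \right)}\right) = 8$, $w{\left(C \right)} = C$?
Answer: $\frac{1193751743}{988} \approx 1.2083 \cdot 10^{6}$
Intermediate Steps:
$V{\left(D,J \right)} = 7$ ($V{\left(D,J \right)} = 9 - 2 = 7$)
$t{\left(M \right)} = 2 M \left(7 + M\right)$ ($t{\left(M \right)} = \left(M + 7\right) \left(M + M\right) = \left(7 + M\right) 2 M = 2 M \left(7 + M\right)$)
$\frac{w{\left(74 \right)}}{\frac{1}{16328}} - \frac{20993}{t{\left(19 \right)}} = \frac{74}{\frac{1}{16328}} - \frac{20993}{2 \cdot 19 \left(7 + 19\right)} = 74 \frac{1}{\frac{1}{16328}} - \frac{20993}{2 \cdot 19 \cdot 26} = 74 \cdot 16328 - \frac{20993}{988} = 1208272 - \frac{20993}{988} = \frac{1193751743}{988}$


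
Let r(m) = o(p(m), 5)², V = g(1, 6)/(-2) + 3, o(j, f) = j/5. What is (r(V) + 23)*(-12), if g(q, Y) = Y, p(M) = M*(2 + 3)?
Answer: -276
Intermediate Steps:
p(M) = 5*M (p(M) = M*5 = 5*M)
o(j, f) = j/5 (o(j, f) = j*(⅕) = j/5)
V = 0 (V = 6/(-2) + 3 = 6*(-½) + 3 = -3 + 3 = 0)
r(m) = m² (r(m) = ((5*m)/5)² = m²)
(r(V) + 23)*(-12) = (0² + 23)*(-12) = (0 + 23)*(-12) = 23*(-12) = -276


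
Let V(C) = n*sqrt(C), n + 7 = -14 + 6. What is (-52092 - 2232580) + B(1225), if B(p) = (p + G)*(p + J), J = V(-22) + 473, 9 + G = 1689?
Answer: 2648018 - 43575*I*sqrt(22) ≈ 2.648e+6 - 2.0438e+5*I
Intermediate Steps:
n = -15 (n = -7 + (-14 + 6) = -7 - 8 = -15)
G = 1680 (G = -9 + 1689 = 1680)
V(C) = -15*sqrt(C)
J = 473 - 15*I*sqrt(22) (J = -15*I*sqrt(22) + 473 = 473 - 15*I*sqrt(22) ≈ 473.0 - 70.356*I)
B(p) = (1680 + p)*(473 + p - 15*I*sqrt(22)) (B(p) = (p + 1680)*(p + (473 - 15*I*sqrt(22))) = (1680 + p)*(473 + p - 15*I*sqrt(22)))
(-52092 - 2232580) + B(1225) = (-52092 - 2232580) + (794640 + 1225**2 + 2153*1225 - 25200*I*sqrt(22) - 15*I*1225*sqrt(22)) = -2284672 + (794640 + 1500625 + 2637425 - 25200*I*sqrt(22) - 18375*I*sqrt(22)) = -2284672 + (4932690 - 43575*I*sqrt(22)) = 2648018 - 43575*I*sqrt(22)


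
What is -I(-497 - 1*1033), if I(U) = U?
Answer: 1530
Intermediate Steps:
-I(-497 - 1*1033) = -(-497 - 1*1033) = -(-497 - 1033) = -1*(-1530) = 1530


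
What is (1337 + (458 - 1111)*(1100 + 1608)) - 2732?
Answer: -1769719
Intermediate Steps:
(1337 + (458 - 1111)*(1100 + 1608)) - 2732 = (1337 - 653*2708) - 2732 = (1337 - 1768324) - 2732 = -1766987 - 2732 = -1769719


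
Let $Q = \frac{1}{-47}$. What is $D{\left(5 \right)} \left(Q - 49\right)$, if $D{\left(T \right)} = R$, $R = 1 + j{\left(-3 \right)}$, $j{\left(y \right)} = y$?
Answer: $\frac{4608}{47} \approx 98.043$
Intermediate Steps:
$Q = - \frac{1}{47} \approx -0.021277$
$R = -2$ ($R = 1 - 3 = -2$)
$D{\left(T \right)} = -2$
$D{\left(5 \right)} \left(Q - 49\right) = - 2 \left(- \frac{1}{47} - 49\right) = \left(-2\right) \left(- \frac{2304}{47}\right) = \frac{4608}{47}$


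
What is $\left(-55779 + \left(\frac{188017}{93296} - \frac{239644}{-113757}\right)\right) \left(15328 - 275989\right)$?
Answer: $\frac{432202848734072435}{29728496} \approx 1.4538 \cdot 10^{10}$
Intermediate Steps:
$\left(-55779 + \left(\frac{188017}{93296} - \frac{239644}{-113757}\right)\right) \left(15328 - 275989\right) = \left(-55779 + \left(188017 \cdot \frac{1}{93296} - - \frac{239644}{113757}\right)\right) \left(-260661\right) = \left(-55779 + \left(\frac{188017}{93296} + \frac{239644}{113757}\right)\right) \left(-260661\right) = \left(-55779 + \frac{6249439499}{1516153296}\right) \left(-260661\right) = \left(- \frac{84563265258085}{1516153296}\right) \left(-260661\right) = \frac{432202848734072435}{29728496}$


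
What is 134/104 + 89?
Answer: 4695/52 ≈ 90.288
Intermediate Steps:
134/104 + 89 = 134*(1/104) + 89 = 67/52 + 89 = 4695/52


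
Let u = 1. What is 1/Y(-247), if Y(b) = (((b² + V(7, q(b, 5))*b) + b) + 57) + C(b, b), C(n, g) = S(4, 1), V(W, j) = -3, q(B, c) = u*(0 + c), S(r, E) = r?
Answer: 1/61564 ≈ 1.6243e-5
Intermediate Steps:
q(B, c) = c (q(B, c) = 1*(0 + c) = 1*c = c)
C(n, g) = 4
Y(b) = 61 + b² - 2*b (Y(b) = (((b² - 3*b) + b) + 57) + 4 = ((b² - 2*b) + 57) + 4 = (57 + b² - 2*b) + 4 = 61 + b² - 2*b)
1/Y(-247) = 1/(61 + (-247)² - 2*(-247)) = 1/(61 + 61009 + 494) = 1/61564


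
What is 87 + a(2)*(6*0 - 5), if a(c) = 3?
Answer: 72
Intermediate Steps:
87 + a(2)*(6*0 - 5) = 87 + 3*(6*0 - 5) = 87 + 3*(0 - 5) = 87 + 3*(-5) = 87 - 15 = 72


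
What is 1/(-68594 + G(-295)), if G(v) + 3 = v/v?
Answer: -1/68596 ≈ -1.4578e-5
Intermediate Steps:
G(v) = -2 (G(v) = -3 + v/v = -3 + 1 = -2)
1/(-68594 + G(-295)) = 1/(-68594 - 2) = 1/(-68596) = -1/68596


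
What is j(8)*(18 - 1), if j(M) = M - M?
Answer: 0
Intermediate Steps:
j(M) = 0
j(8)*(18 - 1) = 0*(18 - 1) = 0*17 = 0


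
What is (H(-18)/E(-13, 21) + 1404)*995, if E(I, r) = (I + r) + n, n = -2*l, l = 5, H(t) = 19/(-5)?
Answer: 2797741/2 ≈ 1.3989e+6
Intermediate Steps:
H(t) = -19/5 (H(t) = 19*(-⅕) = -19/5)
n = -10 (n = -2*5 = -10)
E(I, r) = -10 + I + r (E(I, r) = (I + r) - 10 = -10 + I + r)
(H(-18)/E(-13, 21) + 1404)*995 = (-19/(5*(-10 - 13 + 21)) + 1404)*995 = (-19/5/(-2) + 1404)*995 = (-19/5*(-½) + 1404)*995 = (19/10 + 1404)*995 = (14059/10)*995 = 2797741/2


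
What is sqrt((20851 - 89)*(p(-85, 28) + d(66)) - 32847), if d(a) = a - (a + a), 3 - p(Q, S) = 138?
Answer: I*sqrt(4206009) ≈ 2050.9*I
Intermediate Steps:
p(Q, S) = -135 (p(Q, S) = 3 - 1*138 = 3 - 138 = -135)
d(a) = -a (d(a) = a - 2*a = -a)
sqrt((20851 - 89)*(p(-85, 28) + d(66)) - 32847) = sqrt((20851 - 89)*(-135 - 1*66) - 32847) = sqrt(20762*(-135 - 66) - 32847) = sqrt(20762*(-201) - 32847) = sqrt(-4173162 - 32847) = sqrt(-4206009) = I*sqrt(4206009)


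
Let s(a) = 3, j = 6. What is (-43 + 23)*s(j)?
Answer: -60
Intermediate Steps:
(-43 + 23)*s(j) = (-43 + 23)*3 = -20*3 = -60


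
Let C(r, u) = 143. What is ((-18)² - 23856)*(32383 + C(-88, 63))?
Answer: -765401832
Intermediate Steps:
((-18)² - 23856)*(32383 + C(-88, 63)) = ((-18)² - 23856)*(32383 + 143) = (324 - 23856)*32526 = -23532*32526 = -765401832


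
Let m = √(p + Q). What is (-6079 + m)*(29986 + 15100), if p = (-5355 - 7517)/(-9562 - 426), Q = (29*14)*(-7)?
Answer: -274077794 + 90172*I*√4427965058/2497 ≈ -2.7408e+8 + 2.403e+6*I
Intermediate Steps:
Q = -2842 (Q = 406*(-7) = -2842)
p = 3218/2497 (p = -12872/(-9988) = -12872*(-1/9988) = 3218/2497 ≈ 1.2887)
m = 2*I*√4427965058/2497 (m = √(3218/2497 - 2842) = √(-7093256/2497) = 2*I*√4427965058/2497 ≈ 53.298*I)
(-6079 + m)*(29986 + 15100) = (-6079 + 2*I*√4427965058/2497)*(29986 + 15100) = (-6079 + 2*I*√4427965058/2497)*45086 = -274077794 + 90172*I*√4427965058/2497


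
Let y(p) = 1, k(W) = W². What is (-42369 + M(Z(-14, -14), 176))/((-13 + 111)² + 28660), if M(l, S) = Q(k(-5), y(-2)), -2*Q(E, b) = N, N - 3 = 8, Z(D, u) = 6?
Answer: -84749/76528 ≈ -1.1074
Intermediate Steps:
N = 11 (N = 3 + 8 = 11)
Q(E, b) = -11/2 (Q(E, b) = -½*11 = -11/2)
M(l, S) = -11/2
(-42369 + M(Z(-14, -14), 176))/((-13 + 111)² + 28660) = (-42369 - 11/2)/((-13 + 111)² + 28660) = -84749/(2*(98² + 28660)) = -84749/(2*(9604 + 28660)) = -84749/2/38264 = -84749/2*1/38264 = -84749/76528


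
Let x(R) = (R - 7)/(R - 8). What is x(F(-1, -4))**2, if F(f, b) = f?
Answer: 64/81 ≈ 0.79012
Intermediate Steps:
x(R) = (-7 + R)/(-8 + R)
x(F(-1, -4))**2 = ((-7 - 1)/(-8 - 1))**2 = (-8/(-9))**2 = (-1/9*(-8))**2 = (8/9)**2 = 64/81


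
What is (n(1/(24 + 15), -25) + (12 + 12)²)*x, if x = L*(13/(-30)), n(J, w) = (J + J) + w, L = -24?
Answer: 85964/15 ≈ 5730.9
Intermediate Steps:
n(J, w) = w + 2*J (n(J, w) = 2*J + w = w + 2*J)
x = 52/5 (x = -312/(-30) = -312*(-1)/30 = -24*(-13/30) = 52/5 ≈ 10.400)
(n(1/(24 + 15), -25) + (12 + 12)²)*x = ((-25 + 2/(24 + 15)) + (12 + 12)²)*(52/5) = ((-25 + 2/39) + 24²)*(52/5) = ((-25 + 2*(1/39)) + 576)*(52/5) = ((-25 + 2/39) + 576)*(52/5) = (-973/39 + 576)*(52/5) = (21491/39)*(52/5) = 85964/15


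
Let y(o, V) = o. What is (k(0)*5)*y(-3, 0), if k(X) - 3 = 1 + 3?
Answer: -105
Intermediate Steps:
k(X) = 7 (k(X) = 3 + (1 + 3) = 3 + 4 = 7)
(k(0)*5)*y(-3, 0) = (7*5)*(-3) = 35*(-3) = -105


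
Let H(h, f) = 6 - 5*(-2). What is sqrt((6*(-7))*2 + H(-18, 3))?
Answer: 2*I*sqrt(17) ≈ 8.2462*I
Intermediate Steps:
H(h, f) = 16 (H(h, f) = 6 + 10 = 16)
sqrt((6*(-7))*2 + H(-18, 3)) = sqrt((6*(-7))*2 + 16) = sqrt(-42*2 + 16) = sqrt(-84 + 16) = sqrt(-68) = 2*I*sqrt(17)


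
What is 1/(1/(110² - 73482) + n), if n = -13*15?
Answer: -61382/11969491 ≈ -0.0051282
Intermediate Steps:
n = -195
1/(1/(110² - 73482) + n) = 1/(1/(110² - 73482) - 195) = 1/(1/(12100 - 73482) - 195) = 1/(1/(-61382) - 195) = 1/(-1/61382 - 195) = 1/(-11969491/61382) = -61382/11969491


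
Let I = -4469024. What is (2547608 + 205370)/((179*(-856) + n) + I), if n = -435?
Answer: -2752978/4622683 ≈ -0.59554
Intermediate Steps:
(2547608 + 205370)/((179*(-856) + n) + I) = (2547608 + 205370)/((179*(-856) - 435) - 4469024) = 2752978/((-153224 - 435) - 4469024) = 2752978/(-153659 - 4469024) = 2752978/(-4622683) = 2752978*(-1/4622683) = -2752978/4622683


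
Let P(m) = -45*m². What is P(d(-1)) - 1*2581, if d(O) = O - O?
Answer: -2581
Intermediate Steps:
d(O) = 0
P(d(-1)) - 1*2581 = -45*0² - 1*2581 = -45*0 - 2581 = 0 - 2581 = -2581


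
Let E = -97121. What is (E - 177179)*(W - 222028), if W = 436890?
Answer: -58936646600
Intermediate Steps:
(E - 177179)*(W - 222028) = (-97121 - 177179)*(436890 - 222028) = -274300*214862 = -58936646600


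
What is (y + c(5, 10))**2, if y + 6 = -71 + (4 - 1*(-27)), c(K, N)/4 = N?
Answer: 36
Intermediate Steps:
c(K, N) = 4*N
y = -46 (y = -6 + (-71 + (4 - 1*(-27))) = -6 + (-71 + (4 + 27)) = -6 + (-71 + 31) = -6 - 40 = -46)
(y + c(5, 10))**2 = (-46 + 4*10)**2 = (-46 + 40)**2 = (-6)**2 = 36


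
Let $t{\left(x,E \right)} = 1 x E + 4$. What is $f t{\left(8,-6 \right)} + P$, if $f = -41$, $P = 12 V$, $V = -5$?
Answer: $1744$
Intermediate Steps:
$P = -60$ ($P = 12 \left(-5\right) = -60$)
$t{\left(x,E \right)} = 4 + E x$ ($t{\left(x,E \right)} = x E + 4 = E x + 4 = 4 + E x$)
$f t{\left(8,-6 \right)} + P = - 41 \left(4 - 48\right) - 60 = \left(-41\right) \left(-44\right) - 60 = 1804 - 60 = 1744$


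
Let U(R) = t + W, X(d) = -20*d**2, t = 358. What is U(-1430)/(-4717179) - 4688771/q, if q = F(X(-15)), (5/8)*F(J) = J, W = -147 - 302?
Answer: 2457530305801/3773743200 ≈ 651.22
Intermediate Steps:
W = -449
F(J) = 8*J/5
U(R) = -91 (U(R) = 358 - 449 = -91)
q = -7200 (q = 8*(-20*(-15)**2)/5 = 8*(-20*225)/5 = (8/5)*(-4500) = -7200)
U(-1430)/(-4717179) - 4688771/q = -91/(-4717179) - 4688771/(-7200) = -91*(-1/4717179) - 4688771*(-1/7200) = 91/4717179 + 4688771/7200 = 2457530305801/3773743200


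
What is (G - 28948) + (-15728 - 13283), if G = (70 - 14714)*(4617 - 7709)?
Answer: 45221289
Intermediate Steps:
G = 45279248 (G = -14644*(-3092) = 45279248)
(G - 28948) + (-15728 - 13283) = (45279248 - 28948) + (-15728 - 13283) = 45250300 - 29011 = 45221289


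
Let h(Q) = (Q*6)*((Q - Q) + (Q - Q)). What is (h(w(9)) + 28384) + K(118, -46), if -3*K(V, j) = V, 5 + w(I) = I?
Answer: 85034/3 ≈ 28345.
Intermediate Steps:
w(I) = -5 + I
h(Q) = 0 (h(Q) = (6*Q)*(0 + 0) = (6*Q)*0 = 0)
K(V, j) = -V/3
(h(w(9)) + 28384) + K(118, -46) = (0 + 28384) - ⅓*118 = 28384 - 118/3 = 85034/3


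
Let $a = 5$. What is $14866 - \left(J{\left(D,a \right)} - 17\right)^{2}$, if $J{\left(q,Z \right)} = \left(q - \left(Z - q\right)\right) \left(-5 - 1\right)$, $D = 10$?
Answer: $3417$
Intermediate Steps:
$J{\left(q,Z \right)} = - 12 q + 6 Z$ ($J{\left(q,Z \right)} = \left(- Z + 2 q\right) \left(-6\right) = - 12 q + 6 Z$)
$14866 - \left(J{\left(D,a \right)} - 17\right)^{2} = 14866 - \left(\left(\left(-12\right) 10 + 6 \cdot 5\right) - 17\right)^{2} = 14866 - \left(\left(-120 + 30\right) - 17\right)^{2} = 14866 - \left(-90 - 17\right)^{2} = 14866 - \left(-107\right)^{2} = 14866 - 11449 = 3417$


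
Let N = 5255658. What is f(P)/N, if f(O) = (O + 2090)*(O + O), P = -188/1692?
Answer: -18809/212854149 ≈ -8.8366e-5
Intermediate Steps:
P = -1/9 (P = -188*1/1692 = -1/9 ≈ -0.11111)
f(O) = 2*O*(2090 + O) (f(O) = (2090 + O)*(2*O) = 2*O*(2090 + O))
f(P)/N = (2*(-1/9)*(2090 - 1/9))/5255658 = (2*(-1/9)*(18809/9))*(1/5255658) = -37618/81*1/5255658 = -18809/212854149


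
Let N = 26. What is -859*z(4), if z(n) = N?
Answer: -22334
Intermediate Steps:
z(n) = 26
-859*z(4) = -859*26 = -22334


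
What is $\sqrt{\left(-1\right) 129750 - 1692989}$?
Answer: $i \sqrt{1822739} \approx 1350.1 i$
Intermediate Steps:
$\sqrt{\left(-1\right) 129750 - 1692989} = \sqrt{-129750 - 1692989} = \sqrt{-1822739} = i \sqrt{1822739}$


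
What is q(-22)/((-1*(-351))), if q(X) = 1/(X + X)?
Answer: -1/15444 ≈ -6.4750e-5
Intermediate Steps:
q(X) = 1/(2*X)
q(-22)/((-1*(-351))) = ((½)/(-22))/((-1*(-351))) = ((½)*(-1/22))/351 = -1/44*1/351 = -1/15444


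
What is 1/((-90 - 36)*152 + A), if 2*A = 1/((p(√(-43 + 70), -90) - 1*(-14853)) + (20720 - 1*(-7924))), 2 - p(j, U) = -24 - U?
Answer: -86866/1663657631 ≈ -5.2214e-5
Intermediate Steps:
p(j, U) = 26 + U (p(j, U) = 2 - (-24 - U) = 2 + (24 + U) = 26 + U)
A = 1/86866 (A = 1/(2*(((26 - 90) - 1*(-14853)) + (20720 - 1*(-7924)))) = 1/(2*((-64 + 14853) + (20720 + 7924))) = 1/(2*(14789 + 28644)) = (½)/43433 = (½)*(1/43433) = 1/86866 ≈ 1.1512e-5)
1/((-90 - 36)*152 + A) = 1/((-90 - 36)*152 + 1/86866) = 1/(-126*152 + 1/86866) = 1/(-19152 + 1/86866) = 1/(-1663657631/86866) = -86866/1663657631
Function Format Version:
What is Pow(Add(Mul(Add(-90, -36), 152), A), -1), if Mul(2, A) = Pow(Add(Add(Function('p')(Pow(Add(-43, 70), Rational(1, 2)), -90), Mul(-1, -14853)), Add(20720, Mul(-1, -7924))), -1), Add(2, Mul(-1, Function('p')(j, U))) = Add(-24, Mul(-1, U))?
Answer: Rational(-86866, 1663657631) ≈ -5.2214e-5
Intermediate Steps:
Function('p')(j, U) = Add(26, U) (Function('p')(j, U) = Add(2, Mul(-1, Add(-24, Mul(-1, U)))) = Add(2, Add(24, U)) = Add(26, U))
A = Rational(1, 86866) (A = Mul(Rational(1, 2), Pow(Add(Add(Add(26, -90), Mul(-1, -14853)), Add(20720, Mul(-1, -7924))), -1)) = Mul(Rational(1, 2), Pow(Add(Add(-64, 14853), Add(20720, 7924)), -1)) = Mul(Rational(1, 2), Pow(Add(14789, 28644), -1)) = Mul(Rational(1, 2), Pow(43433, -1)) = Mul(Rational(1, 2), Rational(1, 43433)) = Rational(1, 86866) ≈ 1.1512e-5)
Pow(Add(Mul(Add(-90, -36), 152), A), -1) = Pow(Add(Mul(Add(-90, -36), 152), Rational(1, 86866)), -1) = Pow(Add(Mul(-126, 152), Rational(1, 86866)), -1) = Pow(Add(-19152, Rational(1, 86866)), -1) = Pow(Rational(-1663657631, 86866), -1) = Rational(-86866, 1663657631)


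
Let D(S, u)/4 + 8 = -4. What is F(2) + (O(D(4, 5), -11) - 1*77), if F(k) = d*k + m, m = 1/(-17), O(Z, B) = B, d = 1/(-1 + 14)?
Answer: -19427/221 ≈ -87.905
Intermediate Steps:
d = 1/13 ≈ 0.076923
D(S, u) = -48 (D(S, u) = -32 + 4*(-4) = -32 - 16 = -48)
m = -1/17 ≈ -0.058824
F(k) = -1/17 + k/13 (F(k) = k/13 - 1/17 = -1/17 + k/13)
F(2) + (O(D(4, 5), -11) - 1*77) = (-1/17 + (1/13)*2) + (-11 - 1*77) = (-1/17 + 2/13) + (-11 - 77) = 21/221 - 88 = -19427/221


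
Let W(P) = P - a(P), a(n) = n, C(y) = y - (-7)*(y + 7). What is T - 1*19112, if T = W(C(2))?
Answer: -19112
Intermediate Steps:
C(y) = 49 + 8*y (C(y) = y - (-7)*(7 + y) = y - (-49 - 7*y) = y + (49 + 7*y) = 49 + 8*y)
W(P) = 0 (W(P) = P - P = 0)
T = 0
T - 1*19112 = 0 - 1*19112 = 0 - 19112 = -19112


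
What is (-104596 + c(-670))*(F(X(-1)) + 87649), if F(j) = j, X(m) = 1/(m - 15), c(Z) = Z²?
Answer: 30177879777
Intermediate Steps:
X(m) = 1/(-15 + m)
(-104596 + c(-670))*(F(X(-1)) + 87649) = (-104596 + (-670)²)*(1/(-15 - 1) + 87649) = (-104596 + 448900)*(1/(-16) + 87649) = 344304*(-1/16 + 87649) = 344304*(1402383/16) = 30177879777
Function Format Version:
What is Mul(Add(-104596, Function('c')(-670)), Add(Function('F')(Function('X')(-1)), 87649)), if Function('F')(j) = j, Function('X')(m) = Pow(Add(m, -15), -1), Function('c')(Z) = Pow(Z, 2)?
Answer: 30177879777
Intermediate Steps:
Function('X')(m) = Pow(Add(-15, m), -1)
Mul(Add(-104596, Function('c')(-670)), Add(Function('F')(Function('X')(-1)), 87649)) = Mul(Add(-104596, Pow(-670, 2)), Add(Pow(Add(-15, -1), -1), 87649)) = Mul(Add(-104596, 448900), Add(Pow(-16, -1), 87649)) = Mul(344304, Add(Rational(-1, 16), 87649)) = Mul(344304, Rational(1402383, 16)) = 30177879777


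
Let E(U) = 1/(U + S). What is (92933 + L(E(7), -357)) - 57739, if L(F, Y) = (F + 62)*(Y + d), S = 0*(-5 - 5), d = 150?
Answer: 156313/7 ≈ 22330.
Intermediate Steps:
S = 0 (S = 0*(-10) = 0)
E(U) = 1/U (E(U) = 1/(U + 0) = 1/U)
L(F, Y) = (62 + F)*(150 + Y) (L(F, Y) = (F + 62)*(Y + 150) = (62 + F)*(150 + Y))
(92933 + L(E(7), -357)) - 57739 = (92933 + (9300 + 62*(-357) + 150/7 - 357/7)) - 57739 = (92933 + (9300 - 22134 + 150*(1/7) + (1/7)*(-357))) - 57739 = (92933 + (9300 - 22134 + 150/7 - 51)) - 57739 = (92933 - 90045/7) - 57739 = 560486/7 - 57739 = 156313/7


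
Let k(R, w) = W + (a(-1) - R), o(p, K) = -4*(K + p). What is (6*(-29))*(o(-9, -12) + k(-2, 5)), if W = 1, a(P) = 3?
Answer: -15660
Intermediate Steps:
o(p, K) = -4*K - 4*p
k(R, w) = 4 - R (k(R, w) = 1 + (3 - R) = 4 - R)
(6*(-29))*(o(-9, -12) + k(-2, 5)) = (6*(-29))*((-4*(-12) - 4*(-9)) + (4 - 1*(-2))) = -174*((48 + 36) + (4 + 2)) = -174*(84 + 6) = -174*90 = -15660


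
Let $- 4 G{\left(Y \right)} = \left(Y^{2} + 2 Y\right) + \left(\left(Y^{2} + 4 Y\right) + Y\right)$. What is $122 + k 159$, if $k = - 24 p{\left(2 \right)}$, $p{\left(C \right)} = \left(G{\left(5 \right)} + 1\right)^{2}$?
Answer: $- \frac{3129353}{2} \approx -1.5647 \cdot 10^{6}$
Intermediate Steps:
$G{\left(Y \right)} = - \frac{7 Y}{4} - \frac{Y^{2}}{2}$ ($G{\left(Y \right)} = - \frac{\left(Y^{2} + 2 Y\right) + \left(\left(Y^{2} + 4 Y\right) + Y\right)}{4} = - \frac{\left(Y^{2} + 2 Y\right) + \left(Y^{2} + 5 Y\right)}{4} = - \frac{2 Y^{2} + 7 Y}{4} = - \frac{7 Y}{4} - \frac{Y^{2}}{2}$)
$p{\left(C \right)} = \frac{6561}{16}$ ($p{\left(C \right)} = \left(\left(- \frac{1}{4}\right) 5 \left(7 + 2 \cdot 5\right) + 1\right)^{2} = \left(\left(- \frac{1}{4}\right) 5 \left(7 + 10\right) + 1\right)^{2} = \left(\left(- \frac{1}{4}\right) 5 \cdot 17 + 1\right)^{2} = \left(- \frac{85}{4} + 1\right)^{2} = \left(- \frac{81}{4}\right)^{2} = \frac{6561}{16}$)
$k = - \frac{19683}{2}$ ($k = \left(-24\right) \frac{6561}{16} = - \frac{19683}{2} \approx -9841.5$)
$122 + k 159 = 122 - \frac{3129597}{2} = - \frac{3129353}{2}$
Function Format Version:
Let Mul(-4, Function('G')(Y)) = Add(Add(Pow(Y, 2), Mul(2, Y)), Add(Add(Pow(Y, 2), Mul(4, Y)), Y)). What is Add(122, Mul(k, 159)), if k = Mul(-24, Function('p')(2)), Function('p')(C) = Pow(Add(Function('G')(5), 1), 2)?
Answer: Rational(-3129353, 2) ≈ -1.5647e+6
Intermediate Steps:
Function('G')(Y) = Add(Mul(Rational(-7, 4), Y), Mul(Rational(-1, 2), Pow(Y, 2))) (Function('G')(Y) = Mul(Rational(-1, 4), Add(Add(Pow(Y, 2), Mul(2, Y)), Add(Add(Pow(Y, 2), Mul(4, Y)), Y))) = Mul(Rational(-1, 4), Add(Add(Pow(Y, 2), Mul(2, Y)), Add(Pow(Y, 2), Mul(5, Y)))) = Mul(Rational(-1, 4), Add(Mul(2, Pow(Y, 2)), Mul(7, Y))) = Add(Mul(Rational(-7, 4), Y), Mul(Rational(-1, 2), Pow(Y, 2))))
Function('p')(C) = Rational(6561, 16) (Function('p')(C) = Pow(Add(Mul(Rational(-1, 4), 5, Add(7, Mul(2, 5))), 1), 2) = Pow(Add(Mul(Rational(-1, 4), 5, Add(7, 10)), 1), 2) = Pow(Add(Mul(Rational(-1, 4), 5, 17), 1), 2) = Pow(Add(Rational(-85, 4), 1), 2) = Pow(Rational(-81, 4), 2) = Rational(6561, 16))
k = Rational(-19683, 2) (k = Mul(-24, Rational(6561, 16)) = Rational(-19683, 2) ≈ -9841.5)
Add(122, Mul(k, 159)) = Add(122, Mul(Rational(-19683, 2), 159)) = Add(122, Rational(-3129597, 2)) = Rational(-3129353, 2)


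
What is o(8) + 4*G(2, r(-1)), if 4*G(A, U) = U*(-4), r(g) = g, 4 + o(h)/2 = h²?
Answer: 124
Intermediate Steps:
o(h) = -8 + 2*h²
G(A, U) = -U (G(A, U) = (U*(-4))/4 = (-4*U)/4 = -U)
o(8) + 4*G(2, r(-1)) = (-8 + 2*8²) + 4*(-1*(-1)) = (-8 + 2*64) + 4*1 = (-8 + 128) + 4 = 120 + 4 = 124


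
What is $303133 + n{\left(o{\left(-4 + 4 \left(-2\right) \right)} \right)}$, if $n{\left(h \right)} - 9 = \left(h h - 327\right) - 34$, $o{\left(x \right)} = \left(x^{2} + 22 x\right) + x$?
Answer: $320205$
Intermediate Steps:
$o{\left(x \right)} = x^{2} + 23 x$
$n{\left(h \right)} = -352 + h^{2}$ ($n{\left(h \right)} = 9 + \left(\left(h h - 327\right) - 34\right) = 9 + \left(\left(h^{2} - 327\right) - 34\right) = 9 + \left(\left(-327 + h^{2}\right) - 34\right) = 9 + \left(-361 + h^{2}\right) = -352 + h^{2}$)
$303133 + n{\left(o{\left(-4 + 4 \left(-2\right) \right)} \right)} = 303133 - \left(352 - \left(\left(-4 + 4 \left(-2\right)\right) \left(23 + \left(-4 + 4 \left(-2\right)\right)\right)\right)^{2}\right) = 303133 - \left(352 - \left(\left(-4 - 8\right) \left(23 - 12\right)\right)^{2}\right) = 303133 - \left(352 - \left(- 12 \left(23 - 12\right)\right)^{2}\right) = 303133 - \left(352 - \left(\left(-12\right) 11\right)^{2}\right) = 303133 - \left(352 - \left(-132\right)^{2}\right) = 303133 + \left(-352 + 17424\right) = 303133 + 17072 = 320205$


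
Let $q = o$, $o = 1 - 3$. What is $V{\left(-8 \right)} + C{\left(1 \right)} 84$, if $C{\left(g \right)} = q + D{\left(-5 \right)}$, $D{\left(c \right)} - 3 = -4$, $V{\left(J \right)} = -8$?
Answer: $-260$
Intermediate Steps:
$o = -2$ ($o = 1 - 3 = -2$)
$D{\left(c \right)} = -1$ ($D{\left(c \right)} = 3 - 4 = -1$)
$q = -2$
$C{\left(g \right)} = -3$ ($C{\left(g \right)} = -2 - 1 = -3$)
$V{\left(-8 \right)} + C{\left(1 \right)} 84 = -8 - 252 = -260$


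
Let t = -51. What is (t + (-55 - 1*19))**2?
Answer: 15625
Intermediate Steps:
(t + (-55 - 1*19))**2 = (-51 + (-55 - 1*19))**2 = (-51 + (-55 - 19))**2 = (-51 - 74)**2 = (-125)**2 = 15625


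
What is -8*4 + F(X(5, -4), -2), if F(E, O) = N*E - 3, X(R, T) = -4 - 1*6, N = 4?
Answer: -75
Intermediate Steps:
X(R, T) = -10 (X(R, T) = -4 - 6 = -10)
F(E, O) = -3 + 4*E (F(E, O) = 4*E - 3 = -3 + 4*E)
-8*4 + F(X(5, -4), -2) = -8*4 + (-3 + 4*(-10)) = -32 + (-3 - 40) = -32 - 43 = -75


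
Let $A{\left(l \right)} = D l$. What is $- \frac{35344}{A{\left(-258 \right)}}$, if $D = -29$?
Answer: $- \frac{17672}{3741} \approx -4.7239$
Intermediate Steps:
$A{\left(l \right)} = - 29 l$
$- \frac{35344}{A{\left(-258 \right)}} = - \frac{35344}{\left(-29\right) \left(-258\right)} = - \frac{35344}{7482} = \left(-35344\right) \frac{1}{7482} = - \frac{17672}{3741}$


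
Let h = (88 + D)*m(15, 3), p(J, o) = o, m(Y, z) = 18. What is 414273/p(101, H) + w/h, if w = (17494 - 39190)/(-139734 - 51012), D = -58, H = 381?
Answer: 592656997243/545056695 ≈ 1087.3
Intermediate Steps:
w = 3616/31791 (w = -21696/(-190746) = -21696*(-1/190746) = 3616/31791 ≈ 0.11374)
h = 540 (h = (88 - 58)*18 = 30*18 = 540)
414273/p(101, H) + w/h = 414273/381 + (3616/31791)/540 = 414273*(1/381) + (3616/31791)*(1/540) = 138091/127 + 904/4291785 = 592656997243/545056695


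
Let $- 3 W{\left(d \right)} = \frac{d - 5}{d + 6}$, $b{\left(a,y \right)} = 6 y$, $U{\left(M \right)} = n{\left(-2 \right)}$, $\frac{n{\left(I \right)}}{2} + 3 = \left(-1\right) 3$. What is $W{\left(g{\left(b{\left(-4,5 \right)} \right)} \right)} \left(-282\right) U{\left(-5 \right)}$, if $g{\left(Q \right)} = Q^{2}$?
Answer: $- \frac{168260}{151} \approx -1114.3$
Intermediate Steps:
$n{\left(I \right)} = -12$ ($n{\left(I \right)} = -6 + 2 \left(\left(-1\right) 3\right) = -6 + 2 \left(-3\right) = -6 - 6 = -12$)
$U{\left(M \right)} = -12$
$W{\left(d \right)} = - \frac{-5 + d}{3 \left(6 + d\right)}$ ($W{\left(d \right)} = - \frac{\left(d - 5\right) \frac{1}{d + 6}}{3} = - \frac{\left(-5 + d\right) \frac{1}{6 + d}}{3} = - \frac{\frac{1}{6 + d} \left(-5 + d\right)}{3} = - \frac{-5 + d}{3 \left(6 + d\right)}$)
$W{\left(g{\left(b{\left(-4,5 \right)} \right)} \right)} \left(-282\right) U{\left(-5 \right)} = \frac{5 - \left(6 \cdot 5\right)^{2}}{3 \left(6 + \left(6 \cdot 5\right)^{2}\right)} \left(-282\right) \left(-12\right) = \frac{5 - 30^{2}}{3 \left(6 + 30^{2}\right)} \left(-282\right) \left(-12\right) = \frac{5 - 900}{3 \left(6 + 900\right)} \left(-282\right) \left(-12\right) = \frac{5 - 900}{3 \cdot 906} \left(-282\right) \left(-12\right) = \frac{1}{3} \cdot \frac{1}{906} \left(-895\right) \left(-282\right) \left(-12\right) = \left(- \frac{895}{2718}\right) \left(-282\right) \left(-12\right) = \frac{42065}{453} \left(-12\right) = - \frac{168260}{151}$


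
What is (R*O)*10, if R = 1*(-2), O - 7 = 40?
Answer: -940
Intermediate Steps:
O = 47 (O = 7 + 40 = 47)
R = -2
(R*O)*10 = -2*47*10 = -94*10 = -940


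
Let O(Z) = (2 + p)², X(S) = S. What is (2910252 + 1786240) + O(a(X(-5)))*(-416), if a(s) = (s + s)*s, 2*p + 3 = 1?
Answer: 4696076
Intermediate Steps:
p = -1 (p = -3/2 + (½)*1 = -3/2 + ½ = -1)
a(s) = 2*s² (a(s) = (2*s)*s = 2*s²)
O(Z) = 1 (O(Z) = (2 - 1)² = 1² = 1)
(2910252 + 1786240) + O(a(X(-5)))*(-416) = (2910252 + 1786240) + 1*(-416) = 4696492 - 416 = 4696076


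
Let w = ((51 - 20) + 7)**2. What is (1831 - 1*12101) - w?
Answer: -11714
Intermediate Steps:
w = 1444 (w = (31 + 7)**2 = 38**2 = 1444)
(1831 - 1*12101) - w = (1831 - 1*12101) - 1*1444 = (1831 - 12101) - 1444 = -10270 - 1444 = -11714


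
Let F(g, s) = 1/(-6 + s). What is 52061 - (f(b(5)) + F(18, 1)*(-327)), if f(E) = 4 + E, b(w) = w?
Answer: 259933/5 ≈ 51987.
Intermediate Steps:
52061 - (f(b(5)) + F(18, 1)*(-327)) = 52061 - ((4 + 5) - 327/(-6 + 1)) = 52061 - (9 - 327/(-5)) = 52061 - (9 - 1/5*(-327)) = 52061 - (9 + 327/5) = 52061 - 1*372/5 = 52061 - 372/5 = 259933/5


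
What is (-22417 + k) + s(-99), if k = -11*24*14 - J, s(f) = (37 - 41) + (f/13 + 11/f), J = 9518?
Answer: -4170199/117 ≈ -35643.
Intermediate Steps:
s(f) = -4 + 11/f + f/13 (s(f) = -4 + (f*(1/13) + 11/f) = -4 + (f/13 + 11/f) = -4 + (11/f + f/13) = -4 + 11/f + f/13)
k = -13214 (k = -11*24*14 - 1*9518 = -264*14 - 9518 = -3696 - 9518 = -13214)
(-22417 + k) + s(-99) = (-22417 - 13214) + (-4 + 11/(-99) + (1/13)*(-99)) = -35631 + (-4 + 11*(-1/99) - 99/13) = -35631 + (-4 - 1/9 - 99/13) = -35631 - 1372/117 = -4170199/117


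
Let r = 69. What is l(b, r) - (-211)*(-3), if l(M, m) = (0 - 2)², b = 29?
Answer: -629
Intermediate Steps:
l(M, m) = 4 (l(M, m) = (-2)² = 4)
l(b, r) - (-211)*(-3) = 4 - (-211)*(-3) = 4 - 1*633 = 4 - 633 = -629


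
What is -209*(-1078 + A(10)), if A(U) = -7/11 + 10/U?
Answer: 225226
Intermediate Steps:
A(U) = -7/11 + 10/U (A(U) = -7*1/11 + 10/U = -7/11 + 10/U)
-209*(-1078 + A(10)) = -209*(-1078 + (-7/11 + 10/10)) = -209*(-1078 + (-7/11 + 10*(⅒))) = -209*(-1078 + (-7/11 + 1)) = -209*(-1078 + 4/11) = -209*(-11854/11) = 225226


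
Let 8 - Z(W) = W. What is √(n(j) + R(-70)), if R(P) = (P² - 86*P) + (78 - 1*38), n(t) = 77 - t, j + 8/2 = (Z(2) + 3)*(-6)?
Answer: √11095 ≈ 105.33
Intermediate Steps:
Z(W) = 8 - W
j = -58 (j = -4 + ((8 - 1*2) + 3)*(-6) = -4 + ((8 - 2) + 3)*(-6) = -4 + (6 + 3)*(-6) = -4 + 9*(-6) = -4 - 54 = -58)
R(P) = 40 + P² - 86*P (R(P) = (P² - 86*P) + (78 - 38) = (P² - 86*P) + 40 = 40 + P² - 86*P)
√(n(j) + R(-70)) = √((77 - 1*(-58)) + (40 + (-70)² - 86*(-70))) = √((77 + 58) + (40 + 4900 + 6020)) = √(135 + 10960) = √11095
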